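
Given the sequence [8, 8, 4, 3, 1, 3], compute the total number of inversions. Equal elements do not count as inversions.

12 inversions

Inversion pairs (indices are 1-based):
(1,3): 8 > 4
(1,4): 8 > 3
(1,5): 8 > 1
(1,6): 8 > 3
(2,3): 8 > 4
(2,4): 8 > 3
(2,5): 8 > 1
(2,6): 8 > 3
(3,4): 4 > 3
(3,5): 4 > 1
(3,6): 4 > 3
(4,5): 3 > 1
That's 12 pairs.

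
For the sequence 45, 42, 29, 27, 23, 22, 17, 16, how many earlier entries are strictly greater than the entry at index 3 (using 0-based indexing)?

3

The element at index 3 is 27.
Elements before it: 45, 42, 29
Those larger than 27: 45, 42, 29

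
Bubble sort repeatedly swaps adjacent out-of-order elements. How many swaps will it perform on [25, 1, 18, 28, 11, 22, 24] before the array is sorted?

9

Each adjacent swap fixes exactly one inversion, so the minimum swap count equals the number of inversions.
Count inversions — for each element, later elements that are smaller:
25: 1, 18, 11, 22, 24 → 5
1: none → 0
18: 11 → 1
28: 11, 22, 24 → 3
11: none → 0
22: none → 0
24: none → 0
Total inversions: 5 + 0 + 1 + 3 + 0 + 0 + 0 = 9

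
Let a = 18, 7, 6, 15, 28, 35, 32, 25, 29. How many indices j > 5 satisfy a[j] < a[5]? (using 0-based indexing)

3

The element at index 5 is 35.
Elements after it: 32, 25, 29
Those smaller than 35: 32, 25, 29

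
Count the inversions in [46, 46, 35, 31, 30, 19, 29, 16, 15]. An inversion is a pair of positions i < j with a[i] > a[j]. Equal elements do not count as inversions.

34 inversions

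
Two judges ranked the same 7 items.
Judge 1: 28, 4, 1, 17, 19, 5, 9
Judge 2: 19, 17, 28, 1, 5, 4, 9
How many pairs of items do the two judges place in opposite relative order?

9 discordant pairs

Assign each item its position (1..7) in the first ordering, then rewrite the second ordering as that position sequence:
positions: 28→1, 4→2, 1→3, 17→4, 19→5, 5→6, 9→7
second ordering as positions: [5, 4, 1, 3, 6, 2, 7]
Discordant pairs = inversions in this position sequence.
5: 4, 1, 3, 2 → 4
4: 1, 3, 2 → 3
1: 0
3: 2 → 1
6: 2 → 1
2: 0
7: 0
Total: 4 + 3 + 0 + 1 + 1 + 0 + 0 = 9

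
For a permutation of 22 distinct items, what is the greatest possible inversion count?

231

A reversed (strictly descending) arrangement makes every pair an inversion, giving C(22, 2) inversions.
C(22, 2) = 22·21/2 = 231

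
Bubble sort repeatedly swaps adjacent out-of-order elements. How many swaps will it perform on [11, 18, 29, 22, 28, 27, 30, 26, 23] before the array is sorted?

There are 13 adjacent swaps.

The minimum number of adjacent swaps to sort an array equals its inversion count, since every such swap removes exactly one inversion.
Count inversions — for each element, later elements that are smaller:
11: none → 0
18: none → 0
29: 22, 28, 27, 26, 23 → 5
22: none → 0
28: 27, 26, 23 → 3
27: 26, 23 → 2
30: 26, 23 → 2
26: 23 → 1
23: none → 0
Total inversions: 0 + 0 + 5 + 0 + 3 + 2 + 2 + 1 + 0 = 13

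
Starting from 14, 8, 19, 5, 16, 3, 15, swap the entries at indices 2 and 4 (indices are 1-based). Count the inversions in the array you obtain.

Positions 2 and 4 hold 8 and 5; after swapping, the array is [14, 5, 19, 8, 16, 3, 15].
For each element, count later entries that are smaller:
14 → 5, 8, 3 → 3
5 → 3 → 1
19 → 8, 16, 3, 15 → 4
8 → 3 → 1
16 → 3, 15 → 2
3 → none → 0
15 → none → 0
Sum: 3 + 1 + 4 + 1 + 2 + 0 + 0 = 11

11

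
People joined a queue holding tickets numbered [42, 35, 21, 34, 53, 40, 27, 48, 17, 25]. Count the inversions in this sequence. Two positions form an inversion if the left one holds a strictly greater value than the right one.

Count, for each position, how many later elements it exceeds:
42 → 35, 21, 34, 40, 27, 17, 25 → 7
35 → 21, 34, 27, 17, 25 → 5
21 → 17 → 1
34 → 27, 17, 25 → 3
53 → 40, 27, 48, 17, 25 → 5
40 → 27, 17, 25 → 3
27 → 17, 25 → 2
48 → 17, 25 → 2
17 → none → 0
25 → none → 0
Sum: 7 + 5 + 1 + 3 + 5 + 3 + 2 + 2 + 0 + 0 = 28

28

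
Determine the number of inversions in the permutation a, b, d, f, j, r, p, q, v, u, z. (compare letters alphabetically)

3

Element-by-element contributions:
a: 0
b: 0
d: 0
f: 0
j: 0
r: 2
p: 0
q: 0
v: 1
u: 0
z: 0
Sum: 0 + 0 + 0 + 0 + 0 + 2 + 0 + 0 + 1 + 0 + 0 = 3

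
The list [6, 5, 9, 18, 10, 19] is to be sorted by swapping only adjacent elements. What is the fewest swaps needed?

2 adjacent swaps

Each adjacent swap fixes exactly one inversion, so the minimum swap count equals the number of inversions.
Count inversions — for each element, later elements that are smaller:
6: 5 → 1
5: none → 0
9: none → 0
18: 10 → 1
10: none → 0
19: none → 0
Total inversions: 1 + 0 + 0 + 1 + 0 + 0 = 2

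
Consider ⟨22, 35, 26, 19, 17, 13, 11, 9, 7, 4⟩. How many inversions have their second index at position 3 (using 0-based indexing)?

The element at index 3 is 19.
Elements before it: 22, 35, 26
Those larger than 19: 22, 35, 26

3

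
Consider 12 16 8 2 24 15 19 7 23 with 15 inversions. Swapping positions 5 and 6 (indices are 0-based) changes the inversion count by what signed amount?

+1

Positions 5 and 6 hold 15 and 19; after swapping, the array is [12, 16, 8, 2, 24, 19, 15, 7, 23].
For each element, count later entries that are smaller:
12 → 8, 2, 7 → 3
16 → 8, 2, 15, 7 → 4
8 → 2, 7 → 2
2 → none → 0
24 → 19, 15, 7, 23 → 4
19 → 15, 7 → 2
15 → 7 → 1
7 → none → 0
23 → none → 0
Sum: 3 + 4 + 2 + 0 + 4 + 2 + 1 + 0 + 0 = 16
Change: 16 − 15 = +1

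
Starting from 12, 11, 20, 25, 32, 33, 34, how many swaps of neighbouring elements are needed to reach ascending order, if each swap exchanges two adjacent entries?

The minimum number of adjacent swaps to sort an array equals its inversion count, since every such swap removes exactly one inversion.
Count inversions — for each element, later elements that are smaller:
12: 11 → 1
11: none → 0
20: none → 0
25: none → 0
32: none → 0
33: none → 0
34: none → 0
Total inversions: 1 + 0 + 0 + 0 + 0 + 0 + 0 = 1

1 swap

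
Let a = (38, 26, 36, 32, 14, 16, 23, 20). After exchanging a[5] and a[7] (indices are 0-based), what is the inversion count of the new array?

22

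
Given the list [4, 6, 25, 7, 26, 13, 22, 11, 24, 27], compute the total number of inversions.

Sweep left to right; for each value list the smaller values that follow it:
4 → none → 0
6 → none → 0
25 → 7, 13, 22, 11, 24 → 5
7 → none → 0
26 → 13, 22, 11, 24 → 4
13 → 11 → 1
22 → 11 → 1
11 → none → 0
24 → none → 0
27 → none → 0
Sum: 0 + 0 + 5 + 0 + 4 + 1 + 1 + 0 + 0 + 0 = 11

There are 11 inversions.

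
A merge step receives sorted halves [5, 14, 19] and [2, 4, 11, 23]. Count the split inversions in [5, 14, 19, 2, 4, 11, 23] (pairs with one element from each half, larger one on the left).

Cross-inversions: 8

For each element r of the right run, count left-run elements greater than r:
r = 2: 5, 14, 19 → 3
r = 4: 5, 14, 19 → 3
r = 11: 14, 19 → 2
r = 23: none → 0
Cross-inversions: 3 + 3 + 2 + 0 = 8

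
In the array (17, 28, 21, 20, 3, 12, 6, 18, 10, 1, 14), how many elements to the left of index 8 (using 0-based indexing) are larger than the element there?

6

The element at index 8 is 10.
Elements before it: 17, 28, 21, 20, 3, 12, 6, 18
Those larger than 10: 17, 28, 21, 20, 12, 18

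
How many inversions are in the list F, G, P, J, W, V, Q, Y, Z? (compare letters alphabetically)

For each element, count later entries that are smaller:
F → none → 0
G → none → 0
P → J → 1
J → none → 0
W → V, Q → 2
V → Q → 1
Q → none → 0
Y → none → 0
Z → none → 0
Sum: 0 + 0 + 1 + 0 + 2 + 1 + 0 + 0 + 0 = 4

Inversions: 4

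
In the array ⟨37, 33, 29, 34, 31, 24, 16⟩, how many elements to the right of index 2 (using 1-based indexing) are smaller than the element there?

4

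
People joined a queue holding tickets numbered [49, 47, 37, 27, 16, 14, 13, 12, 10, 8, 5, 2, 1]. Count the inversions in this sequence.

There are 78 out-of-order pairs.

Count, for each position, how many later elements it exceeds:
49 → 47, 37, 27, 16, 14, 13, 12, 10, 8, 5, 2, 1 → 12
47 → 37, 27, 16, 14, 13, 12, 10, 8, 5, 2, 1 → 11
37 → 27, 16, 14, 13, 12, 10, 8, 5, 2, 1 → 10
27 → 16, 14, 13, 12, 10, 8, 5, 2, 1 → 9
16 → 14, 13, 12, 10, 8, 5, 2, 1 → 8
14 → 13, 12, 10, 8, 5, 2, 1 → 7
13 → 12, 10, 8, 5, 2, 1 → 6
12 → 10, 8, 5, 2, 1 → 5
10 → 8, 5, 2, 1 → 4
8 → 5, 2, 1 → 3
5 → 2, 1 → 2
2 → 1 → 1
1 → none → 0
Sum: 12 + 11 + 10 + 9 + 8 + 7 + 6 + 5 + 4 + 3 + 2 + 1 + 0 = 78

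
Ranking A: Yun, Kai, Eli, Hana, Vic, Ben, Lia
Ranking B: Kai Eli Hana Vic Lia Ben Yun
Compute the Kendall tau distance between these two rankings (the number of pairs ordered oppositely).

7

Assign each item its position (1..7) in the first ordering, then rewrite the second ordering as that position sequence:
positions: Yun→1, Kai→2, Eli→3, Hana→4, Vic→5, Ben→6, Lia→7
second ordering as positions: [2, 3, 4, 5, 7, 6, 1]
Discordant pairs = inversions in this position sequence.
2: 1 → 1
3: 1 → 1
4: 1 → 1
5: 1 → 1
7: 6, 1 → 2
6: 1 → 1
1: 0
Total: 1 + 1 + 1 + 1 + 2 + 1 + 0 = 7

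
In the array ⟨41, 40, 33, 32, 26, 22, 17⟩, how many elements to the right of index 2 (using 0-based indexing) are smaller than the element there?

4 such elements

The element at index 2 is 33.
Elements after it: 32, 26, 22, 17
Those smaller than 33: 32, 26, 22, 17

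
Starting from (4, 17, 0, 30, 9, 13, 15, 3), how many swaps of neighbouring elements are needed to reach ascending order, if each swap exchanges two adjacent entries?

Minimum adjacent swaps = number of inversions (each swap of adjacent out-of-order elements removes one inversion and no swap can remove more).
Count inversions — for each element, later elements that are smaller:
4: 0, 3 → 2
17: 0, 9, 13, 15, 3 → 5
0: none → 0
30: 9, 13, 15, 3 → 4
9: 3 → 1
13: 3 → 1
15: 3 → 1
3: none → 0
Total inversions: 2 + 5 + 0 + 4 + 1 + 1 + 1 + 0 = 14

14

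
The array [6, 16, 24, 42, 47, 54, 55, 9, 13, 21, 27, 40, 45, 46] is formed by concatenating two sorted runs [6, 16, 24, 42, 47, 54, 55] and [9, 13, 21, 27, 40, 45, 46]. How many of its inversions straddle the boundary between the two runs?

There are 31 cross-inversions.

For each element r of the right run, count left-run elements greater than r:
r = 9: 16, 24, 42, 47, 54, 55 → 6
r = 13: 16, 24, 42, 47, 54, 55 → 6
r = 21: 24, 42, 47, 54, 55 → 5
r = 27: 42, 47, 54, 55 → 4
r = 40: 42, 47, 54, 55 → 4
r = 45: 47, 54, 55 → 3
r = 46: 47, 54, 55 → 3
Cross-inversions: 6 + 6 + 5 + 4 + 4 + 3 + 3 = 31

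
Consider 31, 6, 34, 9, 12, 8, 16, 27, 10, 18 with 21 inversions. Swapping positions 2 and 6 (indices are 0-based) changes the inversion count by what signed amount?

-1

Positions 2 and 6 hold 34 and 16; after swapping, the array is [31, 6, 16, 9, 12, 8, 34, 27, 10, 18].
Element-by-element contributions:
31 → 6, 16, 9, 12, 8, 27, 10, 18 → 8
6 → none → 0
16 → 9, 12, 8, 10 → 4
9 → 8 → 1
12 → 8, 10 → 2
8 → none → 0
34 → 27, 10, 18 → 3
27 → 10, 18 → 2
10 → none → 0
18 → none → 0
Sum: 8 + 0 + 4 + 1 + 2 + 0 + 3 + 2 + 0 + 0 = 20
Change: 20 − 21 = -1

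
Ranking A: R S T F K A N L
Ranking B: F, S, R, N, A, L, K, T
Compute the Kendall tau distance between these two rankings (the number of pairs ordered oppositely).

Discordant pairs: 12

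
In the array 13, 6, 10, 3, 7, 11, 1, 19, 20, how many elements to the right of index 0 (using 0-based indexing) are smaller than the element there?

6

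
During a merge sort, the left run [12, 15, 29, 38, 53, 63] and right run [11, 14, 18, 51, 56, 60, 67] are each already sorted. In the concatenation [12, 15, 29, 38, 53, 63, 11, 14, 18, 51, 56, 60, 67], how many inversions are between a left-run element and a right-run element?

19 cross-inversions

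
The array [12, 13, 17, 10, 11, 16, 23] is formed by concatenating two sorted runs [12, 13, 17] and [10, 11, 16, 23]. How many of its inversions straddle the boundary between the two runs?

Count, for every r in R, how many entries of L exceed r:
r = 10: 12, 13, 17 → 3
r = 11: 12, 13, 17 → 3
r = 16: 17 → 1
r = 23: none → 0
Cross-inversions: 3 + 3 + 1 + 0 = 7

7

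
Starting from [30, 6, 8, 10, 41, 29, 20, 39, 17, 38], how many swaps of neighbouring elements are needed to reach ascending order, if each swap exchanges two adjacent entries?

The minimum number of adjacent swaps to sort an array equals its inversion count, since every such swap removes exactly one inversion.
Count inversions — for each element, later elements that are smaller:
30: 6, 8, 10, 29, 20, 17 → 6
6: none → 0
8: none → 0
10: none → 0
41: 29, 20, 39, 17, 38 → 5
29: 20, 17 → 2
20: 17 → 1
39: 17, 38 → 2
17: none → 0
38: none → 0
Total inversions: 6 + 0 + 0 + 0 + 5 + 2 + 1 + 2 + 0 + 0 = 16

16 adjacent swaps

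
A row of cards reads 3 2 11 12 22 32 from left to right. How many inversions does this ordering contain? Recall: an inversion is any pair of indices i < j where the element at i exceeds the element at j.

1 inversion

Listing every pair i<j with a[i]>a[j] (using 0-based positions):
(0,1): 3 > 2
That's 1 pair.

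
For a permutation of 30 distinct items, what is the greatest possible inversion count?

Inversions: 435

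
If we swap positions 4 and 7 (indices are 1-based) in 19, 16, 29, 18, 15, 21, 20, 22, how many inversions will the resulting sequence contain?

12

Positions 4 and 7 hold 18 and 20; after swapping, the array is [19, 16, 29, 20, 15, 21, 18, 22].
Count, for each position, how many later elements it exceeds:
19 → 16, 15, 18 → 3
16 → 15 → 1
29 → 20, 15, 21, 18, 22 → 5
20 → 15, 18 → 2
15 → none → 0
21 → 18 → 1
18 → none → 0
22 → none → 0
Sum: 3 + 1 + 5 + 2 + 0 + 1 + 0 + 0 = 12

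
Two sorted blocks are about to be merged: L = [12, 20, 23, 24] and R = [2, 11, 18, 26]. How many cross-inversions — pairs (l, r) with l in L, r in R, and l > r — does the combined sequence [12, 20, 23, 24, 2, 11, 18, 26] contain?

11 split inversions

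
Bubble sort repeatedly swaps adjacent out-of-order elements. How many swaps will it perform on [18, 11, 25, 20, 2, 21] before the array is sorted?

Each adjacent swap fixes exactly one inversion, so the minimum swap count equals the number of inversions.
Count inversions — for each element, later elements that are smaller:
18: 11, 2 → 2
11: 2 → 1
25: 20, 2, 21 → 3
20: 2 → 1
2: none → 0
21: none → 0
Total inversions: 2 + 1 + 3 + 1 + 0 + 0 = 7

7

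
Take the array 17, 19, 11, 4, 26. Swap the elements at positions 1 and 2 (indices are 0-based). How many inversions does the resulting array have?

Positions 1 and 2 hold 19 and 11; after swapping, the array is [17, 11, 19, 4, 26].
Sweep left to right; for each value list the smaller values that follow it:
17: 2
11: 1
19: 1
4: 0
26: 0
Sum: 2 + 1 + 1 + 0 + 0 = 4

There are 4 inversions.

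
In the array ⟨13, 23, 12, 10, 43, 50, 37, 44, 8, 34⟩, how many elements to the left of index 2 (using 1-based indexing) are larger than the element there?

The element at index 2 is 23.
Elements before it: 13
None of them are larger than 23.

0 such elements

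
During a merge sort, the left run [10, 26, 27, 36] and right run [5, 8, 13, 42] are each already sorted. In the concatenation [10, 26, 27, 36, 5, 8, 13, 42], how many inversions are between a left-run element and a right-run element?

Count, for every r in R, how many entries of L exceed r:
r = 5: 10, 26, 27, 36 → 4
r = 8: 10, 26, 27, 36 → 4
r = 13: 26, 27, 36 → 3
r = 42: none → 0
Cross-inversions: 4 + 4 + 3 + 0 = 11

11 cross-inversions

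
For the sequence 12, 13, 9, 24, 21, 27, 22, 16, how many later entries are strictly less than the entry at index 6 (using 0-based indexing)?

The element at index 6 is 22.
Elements after it: 16
Those smaller than 22: 16

1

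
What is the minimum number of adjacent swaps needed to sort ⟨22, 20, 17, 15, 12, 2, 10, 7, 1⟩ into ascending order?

Minimum adjacent swaps = number of inversions (each swap of adjacent out-of-order elements removes one inversion and no swap can remove more).
Count inversions — for each element, later elements that are smaller:
22: 20, 17, 15, 12, 2, 10, 7, 1 → 8
20: 17, 15, 12, 2, 10, 7, 1 → 7
17: 15, 12, 2, 10, 7, 1 → 6
15: 12, 2, 10, 7, 1 → 5
12: 2, 10, 7, 1 → 4
2: 1 → 1
10: 7, 1 → 2
7: 1 → 1
1: none → 0
Total inversions: 8 + 7 + 6 + 5 + 4 + 1 + 2 + 1 + 0 = 34

Adjacent swaps: 34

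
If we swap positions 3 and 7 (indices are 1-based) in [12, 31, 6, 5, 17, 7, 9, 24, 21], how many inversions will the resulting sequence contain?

18

Positions 3 and 7 hold 6 and 9; after swapping, the array is [12, 31, 9, 5, 17, 7, 6, 24, 21].
For each element, count later entries that are smaller:
12 → 9, 5, 7, 6 → 4
31 → 9, 5, 17, 7, 6, 24, 21 → 7
9 → 5, 7, 6 → 3
5 → none → 0
17 → 7, 6 → 2
7 → 6 → 1
6 → none → 0
24 → 21 → 1
21 → none → 0
Sum: 4 + 7 + 3 + 0 + 2 + 1 + 0 + 1 + 0 = 18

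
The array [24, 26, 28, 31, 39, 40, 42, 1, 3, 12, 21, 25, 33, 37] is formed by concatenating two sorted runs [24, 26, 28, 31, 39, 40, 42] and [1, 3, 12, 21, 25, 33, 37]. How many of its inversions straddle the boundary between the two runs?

40 cross-inversions

Take each right-half value and tally the left-half values above it:
r = 1: 24, 26, 28, 31, 39, 40, 42 → 7
r = 3: 24, 26, 28, 31, 39, 40, 42 → 7
r = 12: 24, 26, 28, 31, 39, 40, 42 → 7
r = 21: 24, 26, 28, 31, 39, 40, 42 → 7
r = 25: 26, 28, 31, 39, 40, 42 → 6
r = 33: 39, 40, 42 → 3
r = 37: 39, 40, 42 → 3
Cross-inversions: 7 + 7 + 7 + 7 + 6 + 3 + 3 = 40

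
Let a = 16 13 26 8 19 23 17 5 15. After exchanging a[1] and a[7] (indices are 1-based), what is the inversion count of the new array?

22 inversions

Positions 1 and 7 hold 16 and 17; after swapping, the array is [17, 13, 26, 8, 19, 23, 16, 5, 15].
Element-by-element contributions:
17 → 13, 8, 16, 5, 15 → 5
13 → 8, 5 → 2
26 → 8, 19, 23, 16, 5, 15 → 6
8 → 5 → 1
19 → 16, 5, 15 → 3
23 → 16, 5, 15 → 3
16 → 5, 15 → 2
5 → none → 0
15 → none → 0
Sum: 5 + 2 + 6 + 1 + 3 + 3 + 2 + 0 + 0 = 22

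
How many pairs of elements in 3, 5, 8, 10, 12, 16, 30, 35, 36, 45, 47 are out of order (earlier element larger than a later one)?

0 inversions

Sweep left to right; for each value list the smaller values that follow it:
3 → none → 0
5 → none → 0
8 → none → 0
10 → none → 0
12 → none → 0
16 → none → 0
30 → none → 0
35 → none → 0
36 → none → 0
45 → none → 0
47 → none → 0
Sum: 0 + 0 + 0 + 0 + 0 + 0 + 0 + 0 + 0 + 0 + 0 = 0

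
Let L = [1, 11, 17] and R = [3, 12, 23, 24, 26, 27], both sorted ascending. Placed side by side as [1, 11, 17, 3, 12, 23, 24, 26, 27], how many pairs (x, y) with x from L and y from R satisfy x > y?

Cross-inversions: 3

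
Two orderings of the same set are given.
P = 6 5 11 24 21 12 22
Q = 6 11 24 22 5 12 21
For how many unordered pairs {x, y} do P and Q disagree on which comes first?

Disagreeing pairs: 6

Assign each item its position (1..7) in the first ordering, then rewrite the second ordering as that position sequence:
positions: 6→1, 5→2, 11→3, 24→4, 21→5, 12→6, 22→7
second ordering as positions: [1, 3, 4, 7, 2, 6, 5]
Discordant pairs = inversions in this position sequence.
1: 0
3: 2 → 1
4: 2 → 1
7: 2, 6, 5 → 3
2: 0
6: 5 → 1
5: 0
Total: 0 + 1 + 1 + 3 + 0 + 1 + 0 = 6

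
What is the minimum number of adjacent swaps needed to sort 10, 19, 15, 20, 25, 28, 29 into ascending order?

1

Minimum adjacent swaps = number of inversions (each swap of adjacent out-of-order elements removes one inversion and no swap can remove more).
Count inversions — for each element, later elements that are smaller:
10: none → 0
19: 15 → 1
15: none → 0
20: none → 0
25: none → 0
28: none → 0
29: none → 0
Total inversions: 0 + 1 + 0 + 0 + 0 + 0 + 0 = 1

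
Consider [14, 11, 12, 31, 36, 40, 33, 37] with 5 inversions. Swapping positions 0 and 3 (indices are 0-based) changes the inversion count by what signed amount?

+1

Positions 0 and 3 hold 14 and 31; after swapping, the array is [31, 11, 12, 14, 36, 40, 33, 37].
Count, for each position, how many later elements it exceeds:
31 → 11, 12, 14 → 3
11 → none → 0
12 → none → 0
14 → none → 0
36 → 33 → 1
40 → 33, 37 → 2
33 → none → 0
37 → none → 0
Sum: 3 + 0 + 0 + 0 + 1 + 2 + 0 + 0 = 6
Change: 6 − 5 = +1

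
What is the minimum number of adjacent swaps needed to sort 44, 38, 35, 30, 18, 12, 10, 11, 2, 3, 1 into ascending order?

Minimum adjacent swaps = number of inversions (each swap of adjacent out-of-order elements removes one inversion and no swap can remove more).
Count inversions — for each element, later elements that are smaller:
44: 38, 35, 30, 18, 12, 10, 11, 2, 3, 1 → 10
38: 35, 30, 18, 12, 10, 11, 2, 3, 1 → 9
35: 30, 18, 12, 10, 11, 2, 3, 1 → 8
30: 18, 12, 10, 11, 2, 3, 1 → 7
18: 12, 10, 11, 2, 3, 1 → 6
12: 10, 11, 2, 3, 1 → 5
10: 2, 3, 1 → 3
11: 2, 3, 1 → 3
2: 1 → 1
3: 1 → 1
1: none → 0
Total inversions: 10 + 9 + 8 + 7 + 6 + 5 + 3 + 3 + 1 + 1 + 0 = 53

53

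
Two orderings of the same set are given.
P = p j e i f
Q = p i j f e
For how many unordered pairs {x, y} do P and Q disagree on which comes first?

Assign each item its position (1..5) in the first ordering, then rewrite the second ordering as that position sequence:
positions: p→1, j→2, e→3, i→4, f→5
second ordering as positions: [1, 4, 2, 5, 3]
Discordant pairs = inversions in this position sequence.
1: 0
4: 2, 3 → 2
2: 0
5: 3 → 1
3: 0
Total: 0 + 2 + 0 + 1 + 0 = 3

Disagreeing pairs: 3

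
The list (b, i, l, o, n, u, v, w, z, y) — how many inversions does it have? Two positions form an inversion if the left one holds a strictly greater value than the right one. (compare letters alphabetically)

Element-by-element contributions:
b → none → 0
i → none → 0
l → none → 0
o → n → 1
n → none → 0
u → none → 0
v → none → 0
w → none → 0
z → y → 1
y → none → 0
Sum: 0 + 0 + 0 + 1 + 0 + 0 + 0 + 0 + 1 + 0 = 2

Out-of-order pairs: 2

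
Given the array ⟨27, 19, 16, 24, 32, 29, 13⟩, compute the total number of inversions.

Inversions: 11

Listing every pair i<j with a[i]>a[j] (using 1-based positions):
(1,2): 27 > 19
(1,3): 27 > 16
(1,4): 27 > 24
(1,7): 27 > 13
(2,3): 19 > 16
(2,7): 19 > 13
(3,7): 16 > 13
(4,7): 24 > 13
(5,6): 32 > 29
(5,7): 32 > 13
(6,7): 29 > 13
That's 11 pairs.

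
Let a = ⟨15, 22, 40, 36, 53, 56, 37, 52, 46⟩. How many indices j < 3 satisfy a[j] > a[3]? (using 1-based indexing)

The element at index 3 is 40.
Elements before it: 15, 22
None of them are larger than 40.

0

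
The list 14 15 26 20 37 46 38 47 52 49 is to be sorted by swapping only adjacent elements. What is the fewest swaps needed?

Minimum adjacent swaps = number of inversions (each swap of adjacent out-of-order elements removes one inversion and no swap can remove more).
Count inversions — for each element, later elements that are smaller:
14: none → 0
15: none → 0
26: 20 → 1
20: none → 0
37: none → 0
46: 38 → 1
38: none → 0
47: none → 0
52: 49 → 1
49: none → 0
Total inversions: 0 + 0 + 1 + 0 + 0 + 1 + 0 + 0 + 1 + 0 = 3

3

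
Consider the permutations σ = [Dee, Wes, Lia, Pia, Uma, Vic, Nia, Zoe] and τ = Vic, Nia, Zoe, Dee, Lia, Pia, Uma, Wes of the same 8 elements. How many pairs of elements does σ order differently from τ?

Assign each item its position (1..8) in the first ordering, then rewrite the second ordering as that position sequence:
positions: Dee→1, Wes→2, Lia→3, Pia→4, Uma→5, Vic→6, Nia→7, Zoe→8
second ordering as positions: [6, 7, 8, 1, 3, 4, 5, 2]
Discordant pairs = inversions in this position sequence.
6: 1, 3, 4, 5, 2 → 5
7: 1, 3, 4, 5, 2 → 5
8: 1, 3, 4, 5, 2 → 5
1: 0
3: 2 → 1
4: 2 → 1
5: 2 → 1
2: 0
Total: 5 + 5 + 5 + 0 + 1 + 1 + 1 + 0 = 18

18 discordant pairs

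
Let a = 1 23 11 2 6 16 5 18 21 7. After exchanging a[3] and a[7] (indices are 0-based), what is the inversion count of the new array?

24

Positions 3 and 7 hold 2 and 18; after swapping, the array is [1, 23, 11, 18, 6, 16, 5, 2, 21, 7].
For each element, count later entries that are smaller:
1: 0
23: 8
11: 4
18: 5
6: 2
16: 3
5: 1
2: 0
21: 1
7: 0
Sum: 0 + 8 + 4 + 5 + 2 + 3 + 1 + 0 + 1 + 0 = 24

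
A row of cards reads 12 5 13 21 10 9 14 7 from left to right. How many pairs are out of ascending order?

Count, for each position, how many later elements it exceeds:
12: 4
5: 0
13: 3
21: 4
10: 2
9: 1
14: 1
7: 0
Sum: 4 + 0 + 3 + 4 + 2 + 1 + 1 + 0 = 15

Inversions: 15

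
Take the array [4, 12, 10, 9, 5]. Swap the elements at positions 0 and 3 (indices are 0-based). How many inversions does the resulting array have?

7 inversions

Positions 0 and 3 hold 4 and 9; after swapping, the array is [9, 12, 10, 4, 5].
For each element, count later entries that are smaller:
9 → 4, 5 → 2
12 → 10, 4, 5 → 3
10 → 4, 5 → 2
4 → none → 0
5 → none → 0
Sum: 2 + 3 + 2 + 0 + 0 = 7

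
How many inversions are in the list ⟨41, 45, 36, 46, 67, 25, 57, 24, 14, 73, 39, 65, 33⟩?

There are 40 inversions.

Count, for each position, how many later elements it exceeds:
41 → 36, 25, 24, 14, 39, 33 → 6
45 → 36, 25, 24, 14, 39, 33 → 6
36 → 25, 24, 14, 33 → 4
46 → 25, 24, 14, 39, 33 → 5
67 → 25, 57, 24, 14, 39, 65, 33 → 7
25 → 24, 14 → 2
57 → 24, 14, 39, 33 → 4
24 → 14 → 1
14 → none → 0
73 → 39, 65, 33 → 3
39 → 33 → 1
65 → 33 → 1
33 → none → 0
Sum: 6 + 6 + 4 + 5 + 7 + 2 + 4 + 1 + 0 + 3 + 1 + 1 + 0 = 40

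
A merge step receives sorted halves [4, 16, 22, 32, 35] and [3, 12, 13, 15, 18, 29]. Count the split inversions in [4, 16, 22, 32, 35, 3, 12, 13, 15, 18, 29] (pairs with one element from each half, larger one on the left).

22

Take each right-half value and tally the left-half values above it:
r = 3: 4, 16, 22, 32, 35 → 5
r = 12: 16, 22, 32, 35 → 4
r = 13: 16, 22, 32, 35 → 4
r = 15: 16, 22, 32, 35 → 4
r = 18: 22, 32, 35 → 3
r = 29: 32, 35 → 2
Cross-inversions: 5 + 4 + 4 + 4 + 3 + 2 = 22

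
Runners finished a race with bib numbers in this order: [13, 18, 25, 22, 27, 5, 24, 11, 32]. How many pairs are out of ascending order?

14

For each element, count later entries that are smaller:
13 → 5, 11 → 2
18 → 5, 11 → 2
25 → 22, 5, 24, 11 → 4
22 → 5, 11 → 2
27 → 5, 24, 11 → 3
5 → none → 0
24 → 11 → 1
11 → none → 0
32 → none → 0
Sum: 2 + 2 + 4 + 2 + 3 + 0 + 1 + 0 + 0 = 14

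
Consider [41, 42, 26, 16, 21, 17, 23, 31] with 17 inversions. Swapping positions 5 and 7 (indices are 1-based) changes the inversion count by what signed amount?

Positions 5 and 7 hold 21 and 23; after swapping, the array is [41, 42, 26, 16, 23, 17, 21, 31].
Sweep left to right; for each value list the smaller values that follow it:
41 → 26, 16, 23, 17, 21, 31 → 6
42 → 26, 16, 23, 17, 21, 31 → 6
26 → 16, 23, 17, 21 → 4
16 → none → 0
23 → 17, 21 → 2
17 → none → 0
21 → none → 0
31 → none → 0
Sum: 6 + 6 + 4 + 0 + 2 + 0 + 0 + 0 = 18
Change: 18 − 17 = +1

+1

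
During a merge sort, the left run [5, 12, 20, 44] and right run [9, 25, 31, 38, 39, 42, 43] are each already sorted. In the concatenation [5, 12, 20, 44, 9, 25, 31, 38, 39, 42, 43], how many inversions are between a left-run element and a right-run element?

For each element r of the right run, count left-run elements greater than r:
r = 9: 12, 20, 44 → 3
r = 25: 44 → 1
r = 31: 44 → 1
r = 38: 44 → 1
r = 39: 44 → 1
r = 42: 44 → 1
r = 43: 44 → 1
Cross-inversions: 3 + 1 + 1 + 1 + 1 + 1 + 1 = 9

9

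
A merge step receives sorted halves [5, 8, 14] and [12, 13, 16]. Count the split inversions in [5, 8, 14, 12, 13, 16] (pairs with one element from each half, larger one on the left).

Split inversions: 2

Count, for every r in R, how many entries of L exceed r:
r = 12: 14 → 1
r = 13: 14 → 1
r = 16: none → 0
Cross-inversions: 1 + 1 + 0 = 2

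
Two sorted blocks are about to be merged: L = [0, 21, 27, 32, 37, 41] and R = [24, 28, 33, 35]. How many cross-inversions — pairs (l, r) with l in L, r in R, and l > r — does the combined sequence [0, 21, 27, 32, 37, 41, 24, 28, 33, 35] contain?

11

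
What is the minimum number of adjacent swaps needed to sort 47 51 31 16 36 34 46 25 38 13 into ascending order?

Each adjacent swap fixes exactly one inversion, so the minimum swap count equals the number of inversions.
Count inversions — for each element, later elements that are smaller:
47: 31, 16, 36, 34, 46, 25, 38, 13 → 8
51: 31, 16, 36, 34, 46, 25, 38, 13 → 8
31: 16, 25, 13 → 3
16: 13 → 1
36: 34, 25, 13 → 3
34: 25, 13 → 2
46: 25, 38, 13 → 3
25: 13 → 1
38: 13 → 1
13: none → 0
Total inversions: 8 + 8 + 3 + 1 + 3 + 2 + 3 + 1 + 1 + 0 = 30

There are 30 swaps.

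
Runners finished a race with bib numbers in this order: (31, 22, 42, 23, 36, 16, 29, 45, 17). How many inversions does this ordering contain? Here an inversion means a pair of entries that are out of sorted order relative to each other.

There are 19 out-of-order pairs.

Sweep left to right; for each value list the smaller values that follow it:
31: 5
22: 2
42: 5
23: 2
36: 3
16: 0
29: 1
45: 1
17: 0
Sum: 5 + 2 + 5 + 2 + 3 + 0 + 1 + 1 + 0 = 19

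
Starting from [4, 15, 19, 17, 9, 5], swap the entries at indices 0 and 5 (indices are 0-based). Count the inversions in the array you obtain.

9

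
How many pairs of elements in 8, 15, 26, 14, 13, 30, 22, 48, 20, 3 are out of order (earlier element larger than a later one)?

Sweep left to right; for each value list the smaller values that follow it:
8: 1
15: 3
26: 5
14: 2
13: 1
30: 3
22: 2
48: 2
20: 1
3: 0
Sum: 1 + 3 + 5 + 2 + 1 + 3 + 2 + 2 + 1 + 0 = 20

20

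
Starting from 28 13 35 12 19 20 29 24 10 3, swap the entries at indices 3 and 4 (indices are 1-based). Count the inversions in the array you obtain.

28 inversions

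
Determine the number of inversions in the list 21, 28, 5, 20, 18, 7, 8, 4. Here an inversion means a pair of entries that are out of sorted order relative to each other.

22

Element-by-element contributions:
21 → 5, 20, 18, 7, 8, 4 → 6
28 → 5, 20, 18, 7, 8, 4 → 6
5 → 4 → 1
20 → 18, 7, 8, 4 → 4
18 → 7, 8, 4 → 3
7 → 4 → 1
8 → 4 → 1
4 → none → 0
Sum: 6 + 6 + 1 + 4 + 3 + 1 + 1 + 0 = 22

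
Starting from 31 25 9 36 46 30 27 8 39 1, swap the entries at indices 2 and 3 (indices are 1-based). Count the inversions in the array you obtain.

26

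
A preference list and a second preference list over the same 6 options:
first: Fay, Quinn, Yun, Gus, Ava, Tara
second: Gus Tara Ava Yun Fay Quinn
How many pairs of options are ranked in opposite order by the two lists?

Assign each item its position (1..6) in the first ordering, then rewrite the second ordering as that position sequence:
positions: Fay→1, Quinn→2, Yun→3, Gus→4, Ava→5, Tara→6
second ordering as positions: [4, 6, 5, 3, 1, 2]
Discordant pairs = inversions in this position sequence.
4: 3, 1, 2 → 3
6: 5, 3, 1, 2 → 4
5: 3, 1, 2 → 3
3: 1, 2 → 2
1: 0
2: 0
Total: 3 + 4 + 3 + 2 + 0 + 0 = 12

12 pairs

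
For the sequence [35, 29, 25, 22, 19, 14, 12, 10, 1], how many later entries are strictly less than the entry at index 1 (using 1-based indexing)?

8

The element at index 1 is 35.
Elements after it: 29, 25, 22, 19, 14, 12, 10, 1
Those smaller than 35: 29, 25, 22, 19, 14, 12, 10, 1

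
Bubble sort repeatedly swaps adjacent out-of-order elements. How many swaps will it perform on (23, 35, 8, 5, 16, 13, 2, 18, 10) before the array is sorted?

23 adjacent swaps

Minimum adjacent swaps = number of inversions (each swap of adjacent out-of-order elements removes one inversion and no swap can remove more).
Count inversions — for each element, later elements that are smaller:
23: 8, 5, 16, 13, 2, 18, 10 → 7
35: 8, 5, 16, 13, 2, 18, 10 → 7
8: 5, 2 → 2
5: 2 → 1
16: 13, 2, 10 → 3
13: 2, 10 → 2
2: none → 0
18: 10 → 1
10: none → 0
Total inversions: 7 + 7 + 2 + 1 + 3 + 2 + 0 + 1 + 0 = 23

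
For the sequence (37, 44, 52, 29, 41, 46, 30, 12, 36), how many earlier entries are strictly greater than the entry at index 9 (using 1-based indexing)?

The element at index 9 is 36.
Elements before it: 37, 44, 52, 29, 41, 46, 30, 12
Those larger than 36: 37, 44, 52, 41, 46

5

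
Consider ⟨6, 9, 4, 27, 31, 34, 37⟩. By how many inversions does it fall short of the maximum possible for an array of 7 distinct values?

Maximum inversions for 7 distinct elements is C(7, 2) = 7·6/2 = 21.
Current inversions — for each element, count later smaller elements:
6: 1
9: 1
4: 0
27: 0
31: 0
34: 0
37: 0
Current total: 1 + 1 + 0 + 0 + 0 + 0 + 0 = 2
Shortfall: 21 − 2 = 19

19 inversions short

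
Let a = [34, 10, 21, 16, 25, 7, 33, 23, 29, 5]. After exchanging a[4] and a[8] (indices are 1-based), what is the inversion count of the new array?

26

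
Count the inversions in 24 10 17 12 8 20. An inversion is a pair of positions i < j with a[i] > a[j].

9 inversions

Inversion pairs (indices are 1-based):
(1,2): 24 > 10
(1,3): 24 > 17
(1,4): 24 > 12
(1,5): 24 > 8
(1,6): 24 > 20
(2,5): 10 > 8
(3,4): 17 > 12
(3,5): 17 > 8
(4,5): 12 > 8
That's 9 pairs.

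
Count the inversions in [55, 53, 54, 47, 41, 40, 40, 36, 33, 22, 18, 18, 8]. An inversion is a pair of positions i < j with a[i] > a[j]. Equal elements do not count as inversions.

75

Sweep left to right; for each value list the smaller values that follow it:
55 → 53, 54, 47, 41, 40, 40, 36, 33, 22, 18, 18, 8 → 12
53 → 47, 41, 40, 40, 36, 33, 22, 18, 18, 8 → 10
54 → 47, 41, 40, 40, 36, 33, 22, 18, 18, 8 → 10
47 → 41, 40, 40, 36, 33, 22, 18, 18, 8 → 9
41 → 40, 40, 36, 33, 22, 18, 18, 8 → 8
40 → 36, 33, 22, 18, 18, 8 → 6
40 → 36, 33, 22, 18, 18, 8 → 6
36 → 33, 22, 18, 18, 8 → 5
33 → 22, 18, 18, 8 → 4
22 → 18, 18, 8 → 3
18 → 8 → 1
18 → 8 → 1
8 → none → 0
Sum: 12 + 10 + 10 + 9 + 8 + 6 + 6 + 5 + 4 + 3 + 1 + 1 + 0 = 75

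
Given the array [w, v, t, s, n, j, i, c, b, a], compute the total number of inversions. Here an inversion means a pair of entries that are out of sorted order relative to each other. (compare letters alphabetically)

Inversions: 45

Sweep left to right; for each value list the smaller values that follow it:
w: 9
v: 8
t: 7
s: 6
n: 5
j: 4
i: 3
c: 2
b: 1
a: 0
Sum: 9 + 8 + 7 + 6 + 5 + 4 + 3 + 2 + 1 + 0 = 45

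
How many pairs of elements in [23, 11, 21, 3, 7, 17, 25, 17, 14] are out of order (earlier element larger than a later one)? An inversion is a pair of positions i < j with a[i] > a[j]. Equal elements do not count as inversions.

Sweep left to right; for each value list the smaller values that follow it:
23 → 11, 21, 3, 7, 17, 17, 14 → 7
11 → 3, 7 → 2
21 → 3, 7, 17, 17, 14 → 5
3 → none → 0
7 → none → 0
17 → 14 → 1
25 → 17, 14 → 2
17 → 14 → 1
14 → none → 0
Sum: 7 + 2 + 5 + 0 + 0 + 1 + 2 + 1 + 0 = 18

18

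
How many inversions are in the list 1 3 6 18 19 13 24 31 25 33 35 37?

3

For each element, count later entries that are smaller:
1 → none → 0
3 → none → 0
6 → none → 0
18 → 13 → 1
19 → 13 → 1
13 → none → 0
24 → none → 0
31 → 25 → 1
25 → none → 0
33 → none → 0
35 → none → 0
37 → none → 0
Sum: 0 + 0 + 0 + 1 + 1 + 0 + 0 + 1 + 0 + 0 + 0 + 0 = 3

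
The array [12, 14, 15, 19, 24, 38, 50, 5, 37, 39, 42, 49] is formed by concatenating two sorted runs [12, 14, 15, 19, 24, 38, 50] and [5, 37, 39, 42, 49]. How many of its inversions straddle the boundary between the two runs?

12 cross-inversions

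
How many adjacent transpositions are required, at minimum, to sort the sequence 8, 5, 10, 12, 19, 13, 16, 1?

The minimum number of adjacent swaps to sort an array equals its inversion count, since every such swap removes exactly one inversion.
Count inversions — for each element, later elements that are smaller:
8: 5, 1 → 2
5: 1 → 1
10: 1 → 1
12: 1 → 1
19: 13, 16, 1 → 3
13: 1 → 1
16: 1 → 1
1: none → 0
Total inversions: 2 + 1 + 1 + 1 + 3 + 1 + 1 + 0 = 10

10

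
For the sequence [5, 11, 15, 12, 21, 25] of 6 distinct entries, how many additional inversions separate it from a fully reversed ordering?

Maximum inversions for 6 distinct elements is C(6, 2) = 6·5/2 = 15.
Current inversions — for each element, count later smaller elements:
5: 0
11: 0
15: 1
12: 0
21: 0
25: 0
Current total: 0 + 0 + 1 + 0 + 0 + 0 = 1
Shortfall: 15 − 1 = 14

14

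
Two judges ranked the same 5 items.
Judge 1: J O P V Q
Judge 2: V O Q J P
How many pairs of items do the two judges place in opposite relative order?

6

Assign each item its position (1..5) in the first ordering, then rewrite the second ordering as that position sequence:
positions: J→1, O→2, P→3, V→4, Q→5
second ordering as positions: [4, 2, 5, 1, 3]
Discordant pairs = inversions in this position sequence.
4: 2, 1, 3 → 3
2: 1 → 1
5: 1, 3 → 2
1: 0
3: 0
Total: 3 + 1 + 2 + 0 + 0 = 6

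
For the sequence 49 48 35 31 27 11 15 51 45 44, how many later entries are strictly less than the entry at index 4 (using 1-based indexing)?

3

The element at index 4 is 31.
Elements after it: 27, 11, 15, 51, 45, 44
Those smaller than 31: 27, 11, 15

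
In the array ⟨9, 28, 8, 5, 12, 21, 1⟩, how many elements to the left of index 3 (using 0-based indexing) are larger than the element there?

The element at index 3 is 5.
Elements before it: 9, 28, 8
Those larger than 5: 9, 28, 8

3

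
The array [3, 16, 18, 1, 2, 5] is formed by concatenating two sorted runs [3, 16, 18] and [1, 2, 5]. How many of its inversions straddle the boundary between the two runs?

Take each right-half value and tally the left-half values above it:
r = 1: 3, 16, 18 → 3
r = 2: 3, 16, 18 → 3
r = 5: 16, 18 → 2
Cross-inversions: 3 + 3 + 2 = 8

Split inversions: 8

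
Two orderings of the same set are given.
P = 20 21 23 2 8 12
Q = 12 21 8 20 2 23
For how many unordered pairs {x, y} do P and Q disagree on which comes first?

Assign each item its position (1..6) in the first ordering, then rewrite the second ordering as that position sequence:
positions: 20→1, 21→2, 23→3, 2→4, 8→5, 12→6
second ordering as positions: [6, 2, 5, 1, 4, 3]
Discordant pairs = inversions in this position sequence.
6: 2, 5, 1, 4, 3 → 5
2: 1 → 1
5: 1, 4, 3 → 3
1: 0
4: 3 → 1
3: 0
Total: 5 + 1 + 3 + 0 + 1 + 0 = 10

Disagreeing pairs: 10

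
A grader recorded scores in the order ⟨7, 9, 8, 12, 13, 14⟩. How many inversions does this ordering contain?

There is 1 out-of-order pair.

Out-of-order index pairs (1-indexed):
(2,3): 9 > 8
That's 1 pair.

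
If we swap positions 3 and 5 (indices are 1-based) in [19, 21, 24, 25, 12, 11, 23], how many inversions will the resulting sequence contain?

10

Positions 3 and 5 hold 24 and 12; after swapping, the array is [19, 21, 12, 25, 24, 11, 23].
For each element, count later entries that are smaller:
19: 2
21: 2
12: 1
25: 3
24: 2
11: 0
23: 0
Sum: 2 + 2 + 1 + 3 + 2 + 0 + 0 = 10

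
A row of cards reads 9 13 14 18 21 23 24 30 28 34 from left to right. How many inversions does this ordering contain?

There is 1 out-of-order pair.

For each element, count later entries that are smaller:
9: 0
13: 0
14: 0
18: 0
21: 0
23: 0
24: 0
30: 1
28: 0
34: 0
Sum: 0 + 0 + 0 + 0 + 0 + 0 + 0 + 1 + 0 + 0 = 1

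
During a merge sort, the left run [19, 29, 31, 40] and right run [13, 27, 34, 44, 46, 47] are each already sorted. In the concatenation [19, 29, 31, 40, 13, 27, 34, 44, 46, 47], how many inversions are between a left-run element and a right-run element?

For each element r of the right run, count left-run elements greater than r:
r = 13: 19, 29, 31, 40 → 4
r = 27: 29, 31, 40 → 3
r = 34: 40 → 1
r = 44: none → 0
r = 46: none → 0
r = 47: none → 0
Cross-inversions: 4 + 3 + 1 + 0 + 0 + 0 = 8

There are 8 split inversions.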